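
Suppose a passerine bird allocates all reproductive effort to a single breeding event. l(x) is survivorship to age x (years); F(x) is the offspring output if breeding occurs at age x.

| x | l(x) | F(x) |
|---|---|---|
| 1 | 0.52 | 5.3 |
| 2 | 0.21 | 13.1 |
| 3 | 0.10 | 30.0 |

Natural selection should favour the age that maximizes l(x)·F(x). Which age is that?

3

Expected offspring if breeding at age x = l(x) × F(x):
  age 1: 0.52 × 5.3 = 2.756
  age 2: 0.21 × 13.1 = 2.751
  age 3: 0.10 × 30.0 = 3.000
Maximum at age 3 (3.000).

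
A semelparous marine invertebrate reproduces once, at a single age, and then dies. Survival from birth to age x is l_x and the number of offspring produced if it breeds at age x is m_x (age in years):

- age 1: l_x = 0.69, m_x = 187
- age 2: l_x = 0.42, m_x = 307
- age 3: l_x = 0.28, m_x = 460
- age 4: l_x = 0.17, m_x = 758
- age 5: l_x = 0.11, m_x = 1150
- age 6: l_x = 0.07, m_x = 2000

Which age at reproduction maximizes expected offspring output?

6

Expected offspring if breeding at age x = l_x × m_x:
  age 1: 0.69 × 187 = 129.030
  age 2: 0.42 × 307 = 128.940
  age 3: 0.28 × 460 = 128.800
  age 4: 0.17 × 758 = 128.860
  age 5: 0.11 × 1150 = 126.500
  age 6: 0.07 × 2000 = 140.000
Maximum at age 6 (140.000).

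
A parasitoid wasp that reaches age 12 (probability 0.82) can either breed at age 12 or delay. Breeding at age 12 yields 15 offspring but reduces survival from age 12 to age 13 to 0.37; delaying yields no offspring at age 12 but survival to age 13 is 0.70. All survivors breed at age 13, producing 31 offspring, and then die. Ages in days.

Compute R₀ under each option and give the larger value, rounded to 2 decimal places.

21.71

breed at age 12: R₀ = 0.82 × (15 + 0.37 × 31) = 0.82 × 26.4700 = 21.7054
delay to age 13: R₀ = 0.82 × (0.70 × 31) = 0.82 × 21.7000 = 17.7940
Higher: breed at age 12 (21.7054).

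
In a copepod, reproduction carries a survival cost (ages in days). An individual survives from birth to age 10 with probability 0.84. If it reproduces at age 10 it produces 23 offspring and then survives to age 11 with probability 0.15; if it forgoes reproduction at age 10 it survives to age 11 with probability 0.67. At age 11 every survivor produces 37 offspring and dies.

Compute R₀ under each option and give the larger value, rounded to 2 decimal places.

breed at age 10: R₀ = 0.84 × (23 + 0.15 × 37) = 0.84 × 28.5500 = 23.9820
delay to age 11: R₀ = 0.84 × (0.67 × 37) = 0.84 × 24.7900 = 20.8236
Higher: breed at age 10 (23.9820).

23.98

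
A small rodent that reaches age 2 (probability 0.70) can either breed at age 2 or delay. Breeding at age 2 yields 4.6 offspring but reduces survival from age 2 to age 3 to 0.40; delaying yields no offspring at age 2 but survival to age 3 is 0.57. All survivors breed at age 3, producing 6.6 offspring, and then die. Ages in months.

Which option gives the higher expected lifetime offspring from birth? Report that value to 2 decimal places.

5.07

breed at age 2: R₀ = 0.70 × (4.6 + 0.40 × 6.6) = 0.70 × 7.2400 = 5.0680
delay to age 3: R₀ = 0.70 × (0.57 × 6.6) = 0.70 × 3.7620 = 2.6334
Higher: breed at age 2 (5.0680).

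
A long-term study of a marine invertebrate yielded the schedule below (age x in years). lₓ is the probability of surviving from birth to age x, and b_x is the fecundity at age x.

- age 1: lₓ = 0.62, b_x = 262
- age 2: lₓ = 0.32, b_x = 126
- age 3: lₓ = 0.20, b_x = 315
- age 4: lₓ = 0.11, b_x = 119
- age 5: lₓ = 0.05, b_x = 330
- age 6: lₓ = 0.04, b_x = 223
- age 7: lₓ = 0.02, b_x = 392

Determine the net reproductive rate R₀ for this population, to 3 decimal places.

R₀ = Σ lₓ b_x:
  age 1: 0.62 × 262 = 162.4400
  age 2: 0.32 × 126 = 40.3200
  age 3: 0.20 × 315 = 63.0000
  age 4: 0.11 × 119 = 13.0900
  age 5: 0.05 × 330 = 16.5000
  age 6: 0.04 × 223 = 8.9200
  age 7: 0.02 × 392 = 7.8400
R₀ = 162.4400 + 40.3200 + 63.0000 + 13.0900 + 16.5000 + 8.9200 + 7.8400 = 312.1100

312.110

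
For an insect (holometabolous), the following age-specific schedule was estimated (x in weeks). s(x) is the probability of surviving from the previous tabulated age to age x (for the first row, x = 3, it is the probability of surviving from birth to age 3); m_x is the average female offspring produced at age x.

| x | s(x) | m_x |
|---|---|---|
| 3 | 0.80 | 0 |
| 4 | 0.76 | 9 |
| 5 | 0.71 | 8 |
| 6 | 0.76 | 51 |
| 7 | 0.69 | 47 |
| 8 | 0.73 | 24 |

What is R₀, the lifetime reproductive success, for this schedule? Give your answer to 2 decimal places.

40.26

Survivorship from birth: l_x = s_3·s_4·…·s_x.
  l_3 = 0.80000
  l_4 = 0.60800
  l_5 = 0.43168
  l_6 = 0.32808
  l_7 = 0.22637
  l_8 = 0.16525
R₀ = Σ l_x m_x:
  age 3: 0.80000 × 0 = 0.0000
  age 4: 0.60800 × 9 = 5.4720
  age 5: 0.43168 × 8 = 3.4534
  age 6: 0.32808 × 51 = 16.7321
  age 7: 0.22637 × 47 = 10.6394
  age 8: 0.16525 × 24 = 3.9660
R₀ = 0.0000 + 5.4720 + 3.4534 + 16.7321 + 10.6394 + 3.9660 = 40.2629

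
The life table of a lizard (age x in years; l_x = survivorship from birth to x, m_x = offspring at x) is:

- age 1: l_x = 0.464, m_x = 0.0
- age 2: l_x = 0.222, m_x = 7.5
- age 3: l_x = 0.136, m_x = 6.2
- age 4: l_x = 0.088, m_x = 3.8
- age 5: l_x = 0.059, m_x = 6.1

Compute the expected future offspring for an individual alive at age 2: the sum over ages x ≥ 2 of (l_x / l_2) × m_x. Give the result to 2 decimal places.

14.43

l_2 = 0.222. Conditional survival from age 2 to x is l_x / l_2.
  x=2: (0.222/0.222) × 7.5 = 7.5000
  x=3: (0.136/0.222) × 6.2 = 3.7982
  x=4: (0.088/0.222) × 3.8 = 1.5063
  x=5: (0.059/0.222) × 6.1 = 1.6212
Sum = 7.5000 + 3.7982 + 1.5063 + 1.6212 = 14.4257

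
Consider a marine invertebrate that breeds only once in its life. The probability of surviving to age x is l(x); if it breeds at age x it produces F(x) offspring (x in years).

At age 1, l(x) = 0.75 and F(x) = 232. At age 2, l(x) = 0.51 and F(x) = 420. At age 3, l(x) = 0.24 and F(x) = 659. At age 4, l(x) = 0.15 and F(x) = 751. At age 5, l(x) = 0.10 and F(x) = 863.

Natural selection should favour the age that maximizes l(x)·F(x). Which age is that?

Expected offspring if breeding at age x = l(x) × F(x):
  age 1: 0.75 × 232 = 174.000
  age 2: 0.51 × 420 = 214.200
  age 3: 0.24 × 659 = 158.160
  age 4: 0.15 × 751 = 112.650
  age 5: 0.10 × 863 = 86.300
Maximum at age 2 (214.200).

2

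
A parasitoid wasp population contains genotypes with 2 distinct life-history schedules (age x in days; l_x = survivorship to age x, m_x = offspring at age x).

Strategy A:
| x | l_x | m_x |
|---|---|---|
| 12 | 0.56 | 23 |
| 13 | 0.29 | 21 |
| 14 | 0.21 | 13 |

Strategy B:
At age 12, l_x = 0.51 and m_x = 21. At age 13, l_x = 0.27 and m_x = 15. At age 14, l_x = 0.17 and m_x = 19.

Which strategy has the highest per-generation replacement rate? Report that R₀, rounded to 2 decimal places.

21.70

Strategy A: R₀ = 0.56×23 + 0.29×21 + 0.21×13 = 21.7000
Strategy B: R₀ = 0.51×21 + 0.27×15 + 0.17×19 = 17.9900
Highest R₀: strategy A with 21.7000.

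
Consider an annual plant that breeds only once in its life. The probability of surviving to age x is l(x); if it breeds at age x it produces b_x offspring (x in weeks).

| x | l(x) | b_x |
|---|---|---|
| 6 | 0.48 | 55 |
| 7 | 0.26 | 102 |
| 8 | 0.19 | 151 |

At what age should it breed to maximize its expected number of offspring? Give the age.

Expected offspring if breeding at age x = l(x) × b_x:
  age 6: 0.48 × 55 = 26.400
  age 7: 0.26 × 102 = 26.520
  age 8: 0.19 × 151 = 28.690
Maximum at age 8 (28.690).

8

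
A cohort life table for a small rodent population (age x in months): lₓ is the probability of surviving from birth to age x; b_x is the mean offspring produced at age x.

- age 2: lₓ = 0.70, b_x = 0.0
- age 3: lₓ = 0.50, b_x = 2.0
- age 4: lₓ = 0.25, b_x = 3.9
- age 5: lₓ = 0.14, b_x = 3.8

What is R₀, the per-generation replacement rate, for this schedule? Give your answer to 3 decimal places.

R₀ = Σ lₓ b_x:
  age 2: 0.70 × 0.0 = 0.0000
  age 3: 0.50 × 2.0 = 1.0000
  age 4: 0.25 × 3.9 = 0.9750
  age 5: 0.14 × 3.8 = 0.5320
R₀ = 0.0000 + 1.0000 + 0.9750 + 0.5320 = 2.5070

2.507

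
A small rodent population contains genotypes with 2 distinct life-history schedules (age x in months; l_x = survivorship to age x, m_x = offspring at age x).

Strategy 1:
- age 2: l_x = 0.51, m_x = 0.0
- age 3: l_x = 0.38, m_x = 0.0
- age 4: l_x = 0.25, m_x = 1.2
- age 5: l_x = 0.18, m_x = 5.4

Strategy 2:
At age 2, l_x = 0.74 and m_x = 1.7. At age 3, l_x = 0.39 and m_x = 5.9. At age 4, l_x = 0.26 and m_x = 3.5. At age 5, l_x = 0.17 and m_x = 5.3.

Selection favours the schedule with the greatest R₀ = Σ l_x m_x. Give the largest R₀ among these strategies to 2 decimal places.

Strategy 1: R₀ = 0.51×0.0 + 0.38×0.0 + 0.25×1.2 + 0.18×5.4 = 1.2720
Strategy 2: R₀ = 0.74×1.7 + 0.39×5.9 + 0.26×3.5 + 0.17×5.3 = 5.3700
Highest R₀: strategy 2 with 5.3700.

5.37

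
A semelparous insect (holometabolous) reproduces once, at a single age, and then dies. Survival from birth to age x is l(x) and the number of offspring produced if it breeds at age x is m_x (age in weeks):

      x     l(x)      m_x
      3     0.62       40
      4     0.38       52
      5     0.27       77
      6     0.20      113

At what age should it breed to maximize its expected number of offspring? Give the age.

3

Expected offspring if breeding at age x = l(x) × m_x:
  age 3: 0.62 × 40 = 24.800
  age 4: 0.38 × 52 = 19.760
  age 5: 0.27 × 77 = 20.790
  age 6: 0.20 × 113 = 22.600
Maximum at age 3 (24.800).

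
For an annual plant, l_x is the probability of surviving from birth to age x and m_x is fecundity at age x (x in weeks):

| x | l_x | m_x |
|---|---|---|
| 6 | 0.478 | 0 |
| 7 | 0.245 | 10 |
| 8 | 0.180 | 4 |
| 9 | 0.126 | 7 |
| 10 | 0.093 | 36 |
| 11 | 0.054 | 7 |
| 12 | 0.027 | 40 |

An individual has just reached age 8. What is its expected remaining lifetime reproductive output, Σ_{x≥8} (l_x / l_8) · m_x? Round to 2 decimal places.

l_8 = 0.180. Conditional survival from age 8 to x is l_x / l_8.
  x=8: (0.180/0.180) × 4 = 4.0000
  x=9: (0.126/0.180) × 7 = 4.9000
  x=10: (0.093/0.180) × 36 = 18.6000
  x=11: (0.054/0.180) × 7 = 2.1000
  x=12: (0.027/0.180) × 40 = 6.0000
Sum = 4.0000 + 4.9000 + 18.6000 + 2.1000 + 6.0000 = 35.6000

35.60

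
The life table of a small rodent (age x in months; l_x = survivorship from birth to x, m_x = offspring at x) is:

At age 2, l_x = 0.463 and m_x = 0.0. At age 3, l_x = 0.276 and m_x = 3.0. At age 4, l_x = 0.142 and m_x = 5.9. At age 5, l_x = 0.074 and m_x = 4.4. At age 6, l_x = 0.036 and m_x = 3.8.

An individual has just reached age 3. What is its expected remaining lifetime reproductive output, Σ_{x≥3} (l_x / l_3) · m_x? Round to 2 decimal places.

l_3 = 0.276. Conditional survival from age 3 to x is l_x / l_3.
  x=3: (0.276/0.276) × 3.0 = 3.0000
  x=4: (0.142/0.276) × 5.9 = 3.0355
  x=5: (0.074/0.276) × 4.4 = 1.1797
  x=6: (0.036/0.276) × 3.8 = 0.4957
Sum = 3.0000 + 3.0355 + 1.1797 + 0.4957 = 7.7109

7.71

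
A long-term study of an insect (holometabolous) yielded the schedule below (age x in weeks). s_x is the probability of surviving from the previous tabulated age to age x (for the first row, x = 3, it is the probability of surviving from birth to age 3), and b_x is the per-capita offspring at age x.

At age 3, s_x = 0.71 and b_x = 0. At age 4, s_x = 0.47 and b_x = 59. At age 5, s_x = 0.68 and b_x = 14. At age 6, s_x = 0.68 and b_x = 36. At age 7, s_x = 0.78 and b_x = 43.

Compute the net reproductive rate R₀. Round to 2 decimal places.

33.60

Survivorship from birth: l_x = s_3·s_4·…·s_x.
  l_3 = 0.71000
  l_4 = 0.33370
  l_5 = 0.22692
  l_6 = 0.15430
  l_7 = 0.12036
R₀ = Σ l_x b_x:
  age 3: 0.71000 × 0 = 0.0000
  age 4: 0.33370 × 59 = 19.6883
  age 5: 0.22692 × 14 = 3.1769
  age 6: 0.15430 × 36 = 5.5548
  age 7: 0.12036 × 43 = 5.1755
R₀ = 0.0000 + 19.6883 + 3.1769 + 5.5548 + 5.1755 = 33.5955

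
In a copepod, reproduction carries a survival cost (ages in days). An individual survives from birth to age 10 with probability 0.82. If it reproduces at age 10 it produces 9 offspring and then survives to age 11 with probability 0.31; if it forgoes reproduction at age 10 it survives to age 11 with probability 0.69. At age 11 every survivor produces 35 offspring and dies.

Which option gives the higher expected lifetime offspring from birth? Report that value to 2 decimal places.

19.80

breed at age 10: R₀ = 0.82 × (9 + 0.31 × 35) = 0.82 × 19.8500 = 16.2770
delay to age 11: R₀ = 0.82 × (0.69 × 35) = 0.82 × 24.1500 = 19.8030
Higher: delay to age 11 (19.8030).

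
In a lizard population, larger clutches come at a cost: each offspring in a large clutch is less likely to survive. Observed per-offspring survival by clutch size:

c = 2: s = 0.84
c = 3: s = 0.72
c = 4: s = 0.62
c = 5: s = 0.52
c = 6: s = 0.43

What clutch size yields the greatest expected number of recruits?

Expected recruits = c × s(c):
  c=2: 2 × 0.84 = 1.680
  c=3: 3 × 0.72 = 2.160
  c=4: 4 × 0.62 = 2.480
  c=5: 5 × 0.52 = 2.600
  c=6: 6 × 0.43 = 2.580
Maximum at c = 5 (2.600 recruits).

5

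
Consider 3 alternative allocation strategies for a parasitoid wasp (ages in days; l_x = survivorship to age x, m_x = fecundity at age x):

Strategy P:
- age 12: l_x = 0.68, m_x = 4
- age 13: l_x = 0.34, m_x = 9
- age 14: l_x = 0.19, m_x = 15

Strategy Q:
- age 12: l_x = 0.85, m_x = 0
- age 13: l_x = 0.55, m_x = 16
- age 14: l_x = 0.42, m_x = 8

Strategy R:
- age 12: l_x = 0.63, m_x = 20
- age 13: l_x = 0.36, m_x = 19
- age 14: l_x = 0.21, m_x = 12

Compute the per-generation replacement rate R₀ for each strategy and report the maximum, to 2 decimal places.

21.96

Strategy P: R₀ = 0.68×4 + 0.34×9 + 0.19×15 = 8.6300
Strategy Q: R₀ = 0.85×0 + 0.55×16 + 0.42×8 = 12.1600
Strategy R: R₀ = 0.63×20 + 0.36×19 + 0.21×12 = 21.9600
Highest R₀: strategy R with 21.9600.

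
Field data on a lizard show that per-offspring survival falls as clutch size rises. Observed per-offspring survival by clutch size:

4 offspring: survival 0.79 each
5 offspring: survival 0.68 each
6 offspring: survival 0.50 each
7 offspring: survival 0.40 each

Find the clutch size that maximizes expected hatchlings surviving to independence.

5

Expected hatchlings surviving to independence = c × s(c):
  c=4: 4 × 0.79 = 3.160
  c=5: 5 × 0.68 = 3.400
  c=6: 6 × 0.50 = 3.000
  c=7: 7 × 0.40 = 2.800
Maximum at c = 5 (3.400 hatchlings surviving to independence).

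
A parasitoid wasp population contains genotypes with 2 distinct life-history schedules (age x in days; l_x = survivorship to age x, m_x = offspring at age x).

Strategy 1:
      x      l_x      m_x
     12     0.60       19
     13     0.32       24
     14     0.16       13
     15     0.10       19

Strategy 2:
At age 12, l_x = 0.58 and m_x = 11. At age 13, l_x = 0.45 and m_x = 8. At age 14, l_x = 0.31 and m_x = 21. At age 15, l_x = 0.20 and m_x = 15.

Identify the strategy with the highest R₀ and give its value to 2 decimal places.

Strategy 1: R₀ = 0.60×19 + 0.32×24 + 0.16×13 + 0.10×19 = 23.0600
Strategy 2: R₀ = 0.58×11 + 0.45×8 + 0.31×21 + 0.20×15 = 19.4900
Highest R₀: strategy 1 with 23.0600.

23.06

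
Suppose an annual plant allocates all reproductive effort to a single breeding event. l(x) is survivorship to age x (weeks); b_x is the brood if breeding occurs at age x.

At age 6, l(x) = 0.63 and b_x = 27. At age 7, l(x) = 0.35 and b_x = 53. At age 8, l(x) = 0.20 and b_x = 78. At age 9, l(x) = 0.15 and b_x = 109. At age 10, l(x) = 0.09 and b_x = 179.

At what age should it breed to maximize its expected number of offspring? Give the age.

Expected offspring if breeding at age x = l(x) × b_x:
  age 6: 0.63 × 27 = 17.010
  age 7: 0.35 × 53 = 18.550
  age 8: 0.20 × 78 = 15.600
  age 9: 0.15 × 109 = 16.350
  age 10: 0.09 × 179 = 16.110
Maximum at age 7 (18.550).

7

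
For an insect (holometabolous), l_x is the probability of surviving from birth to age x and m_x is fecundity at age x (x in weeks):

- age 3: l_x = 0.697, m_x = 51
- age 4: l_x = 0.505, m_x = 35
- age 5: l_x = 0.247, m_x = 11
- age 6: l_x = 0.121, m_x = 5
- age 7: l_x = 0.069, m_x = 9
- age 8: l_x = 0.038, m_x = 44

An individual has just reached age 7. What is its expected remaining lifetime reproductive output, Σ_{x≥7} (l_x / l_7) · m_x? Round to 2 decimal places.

l_7 = 0.069. Conditional survival from age 7 to x is l_x / l_7.
  x=7: (0.069/0.069) × 9 = 9.0000
  x=8: (0.038/0.069) × 44 = 24.2319
Sum = 9.0000 + 24.2319 = 33.2319

33.23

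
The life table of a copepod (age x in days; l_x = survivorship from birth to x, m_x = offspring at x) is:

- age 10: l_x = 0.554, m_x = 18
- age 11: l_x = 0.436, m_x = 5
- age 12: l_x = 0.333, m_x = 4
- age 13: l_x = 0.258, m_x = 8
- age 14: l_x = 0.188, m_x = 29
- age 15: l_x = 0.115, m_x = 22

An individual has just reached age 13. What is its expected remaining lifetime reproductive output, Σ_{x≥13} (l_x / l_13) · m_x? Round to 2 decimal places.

38.94

l_13 = 0.258. Conditional survival from age 13 to x is l_x / l_13.
  x=13: (0.258/0.258) × 8 = 8.0000
  x=14: (0.188/0.258) × 29 = 21.1318
  x=15: (0.115/0.258) × 22 = 9.8062
Sum = 8.0000 + 21.1318 + 9.8062 = 38.9380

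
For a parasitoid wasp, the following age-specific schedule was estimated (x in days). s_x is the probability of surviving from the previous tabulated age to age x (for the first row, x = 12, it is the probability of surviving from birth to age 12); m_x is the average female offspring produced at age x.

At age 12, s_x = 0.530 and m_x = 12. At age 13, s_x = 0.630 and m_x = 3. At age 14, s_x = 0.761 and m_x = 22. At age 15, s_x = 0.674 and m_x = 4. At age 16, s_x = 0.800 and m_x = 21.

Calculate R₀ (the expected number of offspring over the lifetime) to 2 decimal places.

Survivorship from birth: l_x = s_12·s_13·…·s_x.
  l_12 = 0.53000
  l_13 = 0.33390
  l_14 = 0.25410
  l_15 = 0.17126
  l_16 = 0.13701
R₀ = Σ l_x m_x:
  age 12: 0.53000 × 12 = 6.3600
  age 13: 0.33390 × 3 = 1.0017
  age 14: 0.25410 × 22 = 5.5902
  age 15: 0.17126 × 4 = 0.6850
  age 16: 0.13701 × 21 = 2.8772
R₀ = 6.3600 + 1.0017 + 5.5902 + 0.6850 + 2.8772 = 16.5142

16.51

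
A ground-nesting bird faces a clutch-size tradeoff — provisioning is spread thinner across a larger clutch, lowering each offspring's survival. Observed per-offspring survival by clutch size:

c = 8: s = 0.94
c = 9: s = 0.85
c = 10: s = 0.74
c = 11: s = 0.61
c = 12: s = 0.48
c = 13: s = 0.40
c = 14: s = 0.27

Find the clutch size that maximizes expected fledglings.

Expected fledglings = c × s(c):
  c=8: 8 × 0.94 = 7.520
  c=9: 9 × 0.85 = 7.650
  c=10: 10 × 0.74 = 7.400
  c=11: 11 × 0.61 = 6.710
  c=12: 12 × 0.48 = 5.760
  c=13: 13 × 0.40 = 5.200
  c=14: 14 × 0.27 = 3.780
Maximum at c = 9 (7.650 fledglings).

9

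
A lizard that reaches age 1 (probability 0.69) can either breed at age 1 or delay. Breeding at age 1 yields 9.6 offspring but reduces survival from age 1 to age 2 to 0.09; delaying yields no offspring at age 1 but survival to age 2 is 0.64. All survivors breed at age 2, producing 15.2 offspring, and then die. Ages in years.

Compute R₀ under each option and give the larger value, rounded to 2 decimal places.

breed at age 1: R₀ = 0.69 × (9.6 + 0.09 × 15.2) = 0.69 × 10.9680 = 7.5679
delay to age 2: R₀ = 0.69 × (0.64 × 15.2) = 0.69 × 9.7280 = 6.7123
Higher: breed at age 1 (7.5679).

7.57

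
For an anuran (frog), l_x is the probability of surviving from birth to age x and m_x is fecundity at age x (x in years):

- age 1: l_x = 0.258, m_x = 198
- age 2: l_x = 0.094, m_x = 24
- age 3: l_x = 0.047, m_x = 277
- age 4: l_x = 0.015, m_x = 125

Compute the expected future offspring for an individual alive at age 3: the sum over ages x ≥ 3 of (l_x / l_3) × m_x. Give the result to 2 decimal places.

l_3 = 0.047. Conditional survival from age 3 to x is l_x / l_3.
  x=3: (0.047/0.047) × 277 = 277.0000
  x=4: (0.015/0.047) × 125 = 39.8936
Sum = 277.0000 + 39.8936 = 316.8936

316.89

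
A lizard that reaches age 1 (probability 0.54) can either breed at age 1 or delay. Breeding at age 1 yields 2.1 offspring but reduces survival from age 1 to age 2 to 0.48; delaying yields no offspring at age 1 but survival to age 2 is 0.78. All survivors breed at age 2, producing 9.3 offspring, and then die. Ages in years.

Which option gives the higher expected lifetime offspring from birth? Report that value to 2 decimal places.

breed at age 1: R₀ = 0.54 × (2.1 + 0.48 × 9.3) = 0.54 × 6.5640 = 3.5446
delay to age 2: R₀ = 0.54 × (0.78 × 9.3) = 0.54 × 7.2540 = 3.9172
Higher: delay to age 2 (3.9172).

3.92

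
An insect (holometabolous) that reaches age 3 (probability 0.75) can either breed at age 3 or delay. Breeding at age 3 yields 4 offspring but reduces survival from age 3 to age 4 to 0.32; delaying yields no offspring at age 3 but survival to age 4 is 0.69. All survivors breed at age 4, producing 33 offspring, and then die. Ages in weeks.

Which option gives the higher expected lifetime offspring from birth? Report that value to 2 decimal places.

17.08

breed at age 3: R₀ = 0.75 × (4 + 0.32 × 33) = 0.75 × 14.5600 = 10.9200
delay to age 4: R₀ = 0.75 × (0.69 × 33) = 0.75 × 22.7700 = 17.0775
Higher: delay to age 4 (17.0775).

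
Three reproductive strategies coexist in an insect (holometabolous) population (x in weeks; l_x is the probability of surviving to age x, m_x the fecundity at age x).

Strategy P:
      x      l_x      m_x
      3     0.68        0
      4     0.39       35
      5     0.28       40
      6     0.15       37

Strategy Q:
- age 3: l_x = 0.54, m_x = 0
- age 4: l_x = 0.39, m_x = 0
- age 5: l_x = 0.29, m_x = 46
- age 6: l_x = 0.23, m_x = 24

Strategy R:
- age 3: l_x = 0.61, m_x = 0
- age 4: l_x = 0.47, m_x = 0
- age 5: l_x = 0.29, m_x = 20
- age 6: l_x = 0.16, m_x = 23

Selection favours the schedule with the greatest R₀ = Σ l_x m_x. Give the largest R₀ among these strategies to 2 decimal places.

30.40

Strategy P: R₀ = 0.68×0 + 0.39×35 + 0.28×40 + 0.15×37 = 30.4000
Strategy Q: R₀ = 0.54×0 + 0.39×0 + 0.29×46 + 0.23×24 = 18.8600
Strategy R: R₀ = 0.61×0 + 0.47×0 + 0.29×20 + 0.16×23 = 9.4800
Highest R₀: strategy P with 30.4000.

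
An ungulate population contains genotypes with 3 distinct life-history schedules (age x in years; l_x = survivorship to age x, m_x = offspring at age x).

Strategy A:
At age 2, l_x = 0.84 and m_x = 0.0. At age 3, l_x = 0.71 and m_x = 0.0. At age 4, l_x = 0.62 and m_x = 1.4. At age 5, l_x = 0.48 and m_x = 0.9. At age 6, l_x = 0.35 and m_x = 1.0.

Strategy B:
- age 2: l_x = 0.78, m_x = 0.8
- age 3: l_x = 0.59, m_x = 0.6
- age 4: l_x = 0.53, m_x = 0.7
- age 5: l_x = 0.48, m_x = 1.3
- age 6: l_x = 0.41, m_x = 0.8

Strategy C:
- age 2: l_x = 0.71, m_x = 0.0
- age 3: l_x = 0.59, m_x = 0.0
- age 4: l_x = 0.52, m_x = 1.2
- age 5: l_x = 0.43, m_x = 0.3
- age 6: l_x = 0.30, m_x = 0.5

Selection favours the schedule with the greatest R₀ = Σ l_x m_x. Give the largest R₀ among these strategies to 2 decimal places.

2.30

Strategy A: R₀ = 0.84×0.0 + 0.71×0.0 + 0.62×1.4 + 0.48×0.9 + 0.35×1.0 = 1.6500
Strategy B: R₀ = 0.78×0.8 + 0.59×0.6 + 0.53×0.7 + 0.48×1.3 + 0.41×0.8 = 2.3010
Strategy C: R₀ = 0.71×0.0 + 0.59×0.0 + 0.52×1.2 + 0.43×0.3 + 0.30×0.5 = 0.9030
Highest R₀: strategy B with 2.3010.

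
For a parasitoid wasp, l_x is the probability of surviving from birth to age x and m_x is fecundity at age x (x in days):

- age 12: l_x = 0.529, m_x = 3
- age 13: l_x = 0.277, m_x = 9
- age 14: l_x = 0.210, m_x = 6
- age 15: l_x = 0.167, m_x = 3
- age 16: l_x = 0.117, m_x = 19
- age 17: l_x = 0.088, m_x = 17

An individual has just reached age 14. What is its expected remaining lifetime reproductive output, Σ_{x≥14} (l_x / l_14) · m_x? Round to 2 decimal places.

l_14 = 0.210. Conditional survival from age 14 to x is l_x / l_14.
  x=14: (0.210/0.210) × 6 = 6.0000
  x=15: (0.167/0.210) × 3 = 2.3857
  x=16: (0.117/0.210) × 19 = 10.5857
  x=17: (0.088/0.210) × 17 = 7.1238
Sum = 6.0000 + 2.3857 + 10.5857 + 7.1238 = 26.0952

26.10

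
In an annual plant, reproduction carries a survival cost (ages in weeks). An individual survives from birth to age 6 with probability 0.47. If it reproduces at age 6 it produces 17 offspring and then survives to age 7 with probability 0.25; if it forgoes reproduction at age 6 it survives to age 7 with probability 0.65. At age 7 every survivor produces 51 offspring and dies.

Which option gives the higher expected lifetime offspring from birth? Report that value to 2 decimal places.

breed at age 6: R₀ = 0.47 × (17 + 0.25 × 51) = 0.47 × 29.7500 = 13.9825
delay to age 7: R₀ = 0.47 × (0.65 × 51) = 0.47 × 33.1500 = 15.5805
Higher: delay to age 7 (15.5805).

15.58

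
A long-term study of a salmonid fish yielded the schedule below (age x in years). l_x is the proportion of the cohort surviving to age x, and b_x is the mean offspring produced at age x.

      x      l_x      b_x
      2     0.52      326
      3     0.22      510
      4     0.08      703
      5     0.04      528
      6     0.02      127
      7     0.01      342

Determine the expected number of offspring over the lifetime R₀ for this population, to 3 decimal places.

365.040

R₀ = Σ l_x b_x:
  age 2: 0.52 × 326 = 169.5200
  age 3: 0.22 × 510 = 112.2000
  age 4: 0.08 × 703 = 56.2400
  age 5: 0.04 × 528 = 21.1200
  age 6: 0.02 × 127 = 2.5400
  age 7: 0.01 × 342 = 3.4200
R₀ = 169.5200 + 112.2000 + 56.2400 + 21.1200 + 2.5400 + 3.4200 = 365.0400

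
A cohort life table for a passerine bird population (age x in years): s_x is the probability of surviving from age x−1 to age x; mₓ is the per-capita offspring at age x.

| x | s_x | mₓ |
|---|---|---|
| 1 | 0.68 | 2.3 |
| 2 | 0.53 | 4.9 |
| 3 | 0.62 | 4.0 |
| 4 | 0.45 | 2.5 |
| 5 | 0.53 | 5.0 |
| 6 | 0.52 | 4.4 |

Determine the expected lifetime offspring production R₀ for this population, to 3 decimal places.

4.864

Survivorship from birth: l_x = s_1·s_2·…·s_x.
  l_1 = 0.68000
  l_2 = 0.36040
  l_3 = 0.22345
  l_4 = 0.10055
  l_5 = 0.05329
  l_6 = 0.02771
R₀ = Σ l_x mₓ:
  age 1: 0.68000 × 2.3 = 1.5640
  age 2: 0.36040 × 4.9 = 1.7660
  age 3: 0.22345 × 4.0 = 0.8938
  age 4: 0.10055 × 2.5 = 0.2514
  age 5: 0.05329 × 5.0 = 0.2664
  age 6: 0.02771 × 4.4 = 0.1219
R₀ = 1.5640 + 1.7660 + 0.8938 + 0.2514 + 0.2664 + 0.1219 = 4.8635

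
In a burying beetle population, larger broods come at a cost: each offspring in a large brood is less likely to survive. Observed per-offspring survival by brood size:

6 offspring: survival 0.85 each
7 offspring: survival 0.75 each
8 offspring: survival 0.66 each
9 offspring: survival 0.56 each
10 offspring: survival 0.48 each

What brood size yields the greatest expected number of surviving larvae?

8

Expected surviving larvae = c × s(c):
  c=6: 6 × 0.85 = 5.100
  c=7: 7 × 0.75 = 5.250
  c=8: 8 × 0.66 = 5.280
  c=9: 9 × 0.56 = 5.040
  c=10: 10 × 0.48 = 4.800
Maximum at c = 8 (5.280 surviving larvae).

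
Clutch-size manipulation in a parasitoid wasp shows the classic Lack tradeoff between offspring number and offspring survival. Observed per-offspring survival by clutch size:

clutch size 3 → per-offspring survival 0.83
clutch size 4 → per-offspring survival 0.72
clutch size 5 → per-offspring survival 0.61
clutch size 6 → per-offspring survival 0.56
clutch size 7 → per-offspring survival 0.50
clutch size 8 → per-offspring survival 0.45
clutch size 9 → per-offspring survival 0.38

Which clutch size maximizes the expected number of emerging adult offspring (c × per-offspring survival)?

8

Expected emerging adult offspring = c × s(c):
  c=3: 3 × 0.83 = 2.490
  c=4: 4 × 0.72 = 2.880
  c=5: 5 × 0.61 = 3.050
  c=6: 6 × 0.56 = 3.360
  c=7: 7 × 0.50 = 3.500
  c=8: 8 × 0.45 = 3.600
  c=9: 9 × 0.38 = 3.420
Maximum at c = 8 (3.600 emerging adult offspring).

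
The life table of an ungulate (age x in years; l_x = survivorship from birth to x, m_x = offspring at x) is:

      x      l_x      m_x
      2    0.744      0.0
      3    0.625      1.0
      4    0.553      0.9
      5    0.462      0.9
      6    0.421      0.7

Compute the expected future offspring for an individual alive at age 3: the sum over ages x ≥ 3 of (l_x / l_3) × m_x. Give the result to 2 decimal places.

l_3 = 0.625. Conditional survival from age 3 to x is l_x / l_3.
  x=3: (0.625/0.625) × 1.0 = 1.0000
  x=4: (0.553/0.625) × 0.9 = 0.7963
  x=5: (0.462/0.625) × 0.9 = 0.6653
  x=6: (0.421/0.625) × 0.7 = 0.4715
Sum = 1.0000 + 0.7963 + 0.6653 + 0.4715 = 2.9331

2.93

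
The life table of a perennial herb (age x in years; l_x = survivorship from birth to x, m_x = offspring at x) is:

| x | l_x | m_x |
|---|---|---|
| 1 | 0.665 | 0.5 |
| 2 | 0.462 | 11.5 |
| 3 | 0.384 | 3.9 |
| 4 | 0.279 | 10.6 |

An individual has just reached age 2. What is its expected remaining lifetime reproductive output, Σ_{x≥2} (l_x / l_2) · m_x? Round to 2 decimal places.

l_2 = 0.462. Conditional survival from age 2 to x is l_x / l_2.
  x=2: (0.462/0.462) × 11.5 = 11.5000
  x=3: (0.384/0.462) × 3.9 = 3.2416
  x=4: (0.279/0.462) × 10.6 = 6.4013
Sum = 11.5000 + 3.2416 + 6.4013 = 21.1429

21.14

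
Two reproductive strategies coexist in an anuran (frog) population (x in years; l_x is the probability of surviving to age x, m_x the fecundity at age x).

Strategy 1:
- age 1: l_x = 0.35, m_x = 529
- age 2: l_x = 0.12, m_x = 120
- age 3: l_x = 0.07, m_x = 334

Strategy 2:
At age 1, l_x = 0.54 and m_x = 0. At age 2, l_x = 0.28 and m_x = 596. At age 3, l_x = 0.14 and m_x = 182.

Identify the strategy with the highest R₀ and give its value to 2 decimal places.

Strategy 1: R₀ = 0.35×529 + 0.12×120 + 0.07×334 = 222.9300
Strategy 2: R₀ = 0.54×0 + 0.28×596 + 0.14×182 = 192.3600
Highest R₀: strategy 1 with 222.9300.

222.93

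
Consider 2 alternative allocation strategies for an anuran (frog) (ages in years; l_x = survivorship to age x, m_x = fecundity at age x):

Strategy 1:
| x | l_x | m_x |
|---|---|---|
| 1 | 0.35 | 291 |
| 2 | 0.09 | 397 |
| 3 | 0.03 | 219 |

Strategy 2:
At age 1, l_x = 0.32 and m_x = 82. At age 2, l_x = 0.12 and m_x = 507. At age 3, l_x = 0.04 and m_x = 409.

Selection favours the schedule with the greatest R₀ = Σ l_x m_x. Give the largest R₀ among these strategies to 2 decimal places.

Strategy 1: R₀ = 0.35×291 + 0.09×397 + 0.03×219 = 144.1500
Strategy 2: R₀ = 0.32×82 + 0.12×507 + 0.04×409 = 103.4400
Highest R₀: strategy 1 with 144.1500.

144.15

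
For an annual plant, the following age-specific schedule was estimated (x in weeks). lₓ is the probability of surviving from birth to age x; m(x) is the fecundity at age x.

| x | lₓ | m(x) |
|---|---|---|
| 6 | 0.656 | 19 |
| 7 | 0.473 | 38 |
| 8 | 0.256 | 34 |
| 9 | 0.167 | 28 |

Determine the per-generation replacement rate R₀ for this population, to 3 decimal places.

43.818

R₀ = Σ lₓ m(x):
  age 6: 0.656 × 19 = 12.4640
  age 7: 0.473 × 38 = 17.9740
  age 8: 0.256 × 34 = 8.7040
  age 9: 0.167 × 28 = 4.6760
R₀ = 12.4640 + 17.9740 + 8.7040 + 4.6760 = 43.8180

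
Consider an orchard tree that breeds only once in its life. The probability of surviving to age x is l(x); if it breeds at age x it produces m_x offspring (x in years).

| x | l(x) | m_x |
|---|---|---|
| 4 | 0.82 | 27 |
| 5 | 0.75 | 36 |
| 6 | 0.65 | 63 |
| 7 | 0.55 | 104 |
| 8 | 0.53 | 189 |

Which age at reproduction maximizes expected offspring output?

8

Expected offspring if breeding at age x = l(x) × m_x:
  age 4: 0.82 × 27 = 22.140
  age 5: 0.75 × 36 = 27.000
  age 6: 0.65 × 63 = 40.950
  age 7: 0.55 × 104 = 57.200
  age 8: 0.53 × 189 = 100.170
Maximum at age 8 (100.170).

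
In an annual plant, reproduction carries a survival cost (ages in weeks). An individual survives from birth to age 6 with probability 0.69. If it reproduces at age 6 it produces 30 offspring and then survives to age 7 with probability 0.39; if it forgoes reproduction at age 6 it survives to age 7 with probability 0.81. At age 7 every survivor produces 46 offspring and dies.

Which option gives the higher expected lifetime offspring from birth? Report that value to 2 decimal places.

33.08

breed at age 6: R₀ = 0.69 × (30 + 0.39 × 46) = 0.69 × 47.9400 = 33.0786
delay to age 7: R₀ = 0.69 × (0.81 × 46) = 0.69 × 37.2600 = 25.7094
Higher: breed at age 6 (33.0786).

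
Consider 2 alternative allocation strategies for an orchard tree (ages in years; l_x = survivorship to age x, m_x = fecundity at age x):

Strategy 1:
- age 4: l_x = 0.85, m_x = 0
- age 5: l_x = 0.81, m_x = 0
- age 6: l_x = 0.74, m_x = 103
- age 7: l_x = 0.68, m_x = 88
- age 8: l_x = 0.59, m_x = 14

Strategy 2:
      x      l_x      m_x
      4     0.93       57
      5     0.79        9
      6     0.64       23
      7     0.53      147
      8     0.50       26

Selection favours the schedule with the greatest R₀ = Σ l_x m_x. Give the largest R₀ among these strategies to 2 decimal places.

Strategy 1: R₀ = 0.85×0 + 0.81×0 + 0.74×103 + 0.68×88 + 0.59×14 = 144.3200
Strategy 2: R₀ = 0.93×57 + 0.79×9 + 0.64×23 + 0.53×147 + 0.50×26 = 165.7500
Highest R₀: strategy 2 with 165.7500.

165.75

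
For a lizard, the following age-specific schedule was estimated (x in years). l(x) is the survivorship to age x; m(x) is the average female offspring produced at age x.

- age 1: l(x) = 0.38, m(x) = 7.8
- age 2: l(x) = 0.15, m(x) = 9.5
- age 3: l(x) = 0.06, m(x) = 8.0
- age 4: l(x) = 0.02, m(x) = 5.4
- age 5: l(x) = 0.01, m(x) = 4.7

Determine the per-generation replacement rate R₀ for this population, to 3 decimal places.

R₀ = Σ l(x) m(x):
  age 1: 0.38 × 7.8 = 2.9640
  age 2: 0.15 × 9.5 = 1.4250
  age 3: 0.06 × 8.0 = 0.4800
  age 4: 0.02 × 5.4 = 0.1080
  age 5: 0.01 × 4.7 = 0.0470
R₀ = 2.9640 + 1.4250 + 0.4800 + 0.1080 + 0.0470 = 5.0240

5.024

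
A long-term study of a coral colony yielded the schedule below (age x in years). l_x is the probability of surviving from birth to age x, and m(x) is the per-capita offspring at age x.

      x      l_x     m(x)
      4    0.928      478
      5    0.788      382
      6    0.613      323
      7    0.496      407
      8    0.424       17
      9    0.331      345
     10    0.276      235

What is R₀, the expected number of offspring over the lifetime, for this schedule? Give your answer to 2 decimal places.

R₀ = Σ l_x m(x):
  age 4: 0.928 × 478 = 443.5840
  age 5: 0.788 × 382 = 301.0160
  age 6: 0.613 × 323 = 197.9990
  age 7: 0.496 × 407 = 201.8720
  age 8: 0.424 × 17 = 7.2080
  age 9: 0.331 × 345 = 114.1950
  age 10: 0.276 × 235 = 64.8600
R₀ = 443.5840 + 301.0160 + 197.9990 + 201.8720 + 7.2080 + 114.1950 + 64.8600 = 1330.7340

1330.73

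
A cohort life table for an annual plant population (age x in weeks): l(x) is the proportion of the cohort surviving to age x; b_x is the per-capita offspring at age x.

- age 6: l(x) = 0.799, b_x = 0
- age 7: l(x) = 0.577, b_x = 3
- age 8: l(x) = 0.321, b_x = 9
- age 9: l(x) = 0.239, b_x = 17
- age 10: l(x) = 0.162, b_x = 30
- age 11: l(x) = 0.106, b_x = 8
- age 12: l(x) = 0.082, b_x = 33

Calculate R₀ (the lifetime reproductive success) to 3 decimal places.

R₀ = Σ l(x) b_x:
  age 6: 0.799 × 0 = 0.0000
  age 7: 0.577 × 3 = 1.7310
  age 8: 0.321 × 9 = 2.8890
  age 9: 0.239 × 17 = 4.0630
  age 10: 0.162 × 30 = 4.8600
  age 11: 0.106 × 8 = 0.8480
  age 12: 0.082 × 33 = 2.7060
R₀ = 0.0000 + 1.7310 + 2.8890 + 4.0630 + 4.8600 + 0.8480 + 2.7060 = 17.0970

17.097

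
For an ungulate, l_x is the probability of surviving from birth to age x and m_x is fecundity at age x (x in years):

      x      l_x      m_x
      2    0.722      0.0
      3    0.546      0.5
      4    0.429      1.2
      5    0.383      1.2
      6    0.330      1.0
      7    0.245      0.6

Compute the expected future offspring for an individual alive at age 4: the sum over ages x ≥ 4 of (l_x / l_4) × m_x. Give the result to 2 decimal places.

3.38

l_4 = 0.429. Conditional survival from age 4 to x is l_x / l_4.
  x=4: (0.429/0.429) × 1.2 = 1.2000
  x=5: (0.383/0.429) × 1.2 = 1.0713
  x=6: (0.330/0.429) × 1.0 = 0.7692
  x=7: (0.245/0.429) × 0.6 = 0.3427
Sum = 1.2000 + 1.0713 + 0.7692 + 0.3427 = 3.3832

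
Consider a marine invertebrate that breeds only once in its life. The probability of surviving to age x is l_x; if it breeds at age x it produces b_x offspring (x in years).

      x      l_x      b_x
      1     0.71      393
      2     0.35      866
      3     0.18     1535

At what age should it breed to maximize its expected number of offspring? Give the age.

2

Expected offspring if breeding at age x = l_x × b_x:
  age 1: 0.71 × 393 = 279.030
  age 2: 0.35 × 866 = 303.100
  age 3: 0.18 × 1535 = 276.300
Maximum at age 2 (303.100).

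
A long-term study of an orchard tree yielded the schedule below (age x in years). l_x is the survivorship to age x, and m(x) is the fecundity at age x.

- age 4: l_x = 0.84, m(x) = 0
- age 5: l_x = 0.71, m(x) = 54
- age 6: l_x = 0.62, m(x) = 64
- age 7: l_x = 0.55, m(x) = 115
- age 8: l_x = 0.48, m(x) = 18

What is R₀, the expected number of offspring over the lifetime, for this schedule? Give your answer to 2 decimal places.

R₀ = Σ l_x m(x):
  age 4: 0.84 × 0 = 0.0000
  age 5: 0.71 × 54 = 38.3400
  age 6: 0.62 × 64 = 39.6800
  age 7: 0.55 × 115 = 63.2500
  age 8: 0.48 × 18 = 8.6400
R₀ = 0.0000 + 38.3400 + 39.6800 + 63.2500 + 8.6400 = 149.9100

149.91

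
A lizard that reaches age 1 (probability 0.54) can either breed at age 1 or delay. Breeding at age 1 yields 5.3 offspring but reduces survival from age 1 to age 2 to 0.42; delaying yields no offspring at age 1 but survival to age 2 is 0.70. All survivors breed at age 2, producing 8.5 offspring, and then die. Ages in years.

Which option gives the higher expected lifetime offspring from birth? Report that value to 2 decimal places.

breed at age 1: R₀ = 0.54 × (5.3 + 0.42 × 8.5) = 0.54 × 8.8700 = 4.7898
delay to age 2: R₀ = 0.54 × (0.70 × 8.5) = 0.54 × 5.9500 = 3.2130
Higher: breed at age 1 (4.7898).

4.79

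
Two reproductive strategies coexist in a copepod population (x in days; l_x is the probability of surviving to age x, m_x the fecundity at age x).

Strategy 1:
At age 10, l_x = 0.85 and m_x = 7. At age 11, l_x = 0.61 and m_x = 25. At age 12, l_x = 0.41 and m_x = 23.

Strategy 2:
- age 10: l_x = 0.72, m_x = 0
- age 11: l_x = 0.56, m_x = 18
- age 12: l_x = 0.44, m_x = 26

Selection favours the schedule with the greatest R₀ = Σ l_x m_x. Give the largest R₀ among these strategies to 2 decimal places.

Strategy 1: R₀ = 0.85×7 + 0.61×25 + 0.41×23 = 30.6300
Strategy 2: R₀ = 0.72×0 + 0.56×18 + 0.44×26 = 21.5200
Highest R₀: strategy 1 with 30.6300.

30.63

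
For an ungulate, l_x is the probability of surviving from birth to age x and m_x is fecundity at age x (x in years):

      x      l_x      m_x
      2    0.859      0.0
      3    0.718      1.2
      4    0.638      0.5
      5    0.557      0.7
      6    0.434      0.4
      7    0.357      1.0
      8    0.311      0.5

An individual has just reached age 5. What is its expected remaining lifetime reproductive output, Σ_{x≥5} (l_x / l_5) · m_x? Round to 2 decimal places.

1.93

l_5 = 0.557. Conditional survival from age 5 to x is l_x / l_5.
  x=5: (0.557/0.557) × 0.7 = 0.7000
  x=6: (0.434/0.557) × 0.4 = 0.3117
  x=7: (0.357/0.557) × 1.0 = 0.6409
  x=8: (0.311/0.557) × 0.5 = 0.2792
Sum = 0.7000 + 0.3117 + 0.6409 + 0.2792 = 1.9318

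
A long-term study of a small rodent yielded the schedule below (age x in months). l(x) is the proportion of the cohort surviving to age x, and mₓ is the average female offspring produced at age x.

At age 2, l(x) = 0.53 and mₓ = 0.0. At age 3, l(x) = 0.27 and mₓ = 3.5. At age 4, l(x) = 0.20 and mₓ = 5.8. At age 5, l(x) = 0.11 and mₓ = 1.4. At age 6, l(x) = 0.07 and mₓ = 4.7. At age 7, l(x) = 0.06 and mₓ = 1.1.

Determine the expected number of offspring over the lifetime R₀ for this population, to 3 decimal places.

R₀ = Σ l(x) mₓ:
  age 2: 0.53 × 0.0 = 0.0000
  age 3: 0.27 × 3.5 = 0.9450
  age 4: 0.20 × 5.8 = 1.1600
  age 5: 0.11 × 1.4 = 0.1540
  age 6: 0.07 × 4.7 = 0.3290
  age 7: 0.06 × 1.1 = 0.0660
R₀ = 0.0000 + 0.9450 + 1.1600 + 0.1540 + 0.3290 + 0.0660 = 2.6540

2.654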